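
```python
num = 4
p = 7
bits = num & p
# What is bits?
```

Trace:
`num = 4` → num = 4
`p = 7` → p = 7
`bits = num & p` → bits = 4
So bits = 4

Answer: 4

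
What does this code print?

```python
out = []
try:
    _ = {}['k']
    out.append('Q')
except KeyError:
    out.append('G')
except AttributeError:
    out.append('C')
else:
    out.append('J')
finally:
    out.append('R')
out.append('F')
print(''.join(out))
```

Execution trace: 'G' (except KeyError) → 'R' (finally) → 'F' (after the try/except). Output: GRF

Answer: GRF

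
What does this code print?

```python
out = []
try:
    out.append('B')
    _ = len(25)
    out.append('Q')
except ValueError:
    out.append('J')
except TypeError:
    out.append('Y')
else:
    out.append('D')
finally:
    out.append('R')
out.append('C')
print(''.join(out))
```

Execution trace: 'B' (try body) → 'Y' (except TypeError) → 'R' (finally) → 'C' (after the try/except). Output: BYRC

Answer: BYRC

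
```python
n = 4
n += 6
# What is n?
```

Trace:
`n = 4` → n = 4
`n += 6` → n = 10
So n = 10

Answer: 10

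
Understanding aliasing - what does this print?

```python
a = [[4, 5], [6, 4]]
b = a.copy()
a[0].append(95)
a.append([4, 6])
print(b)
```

Key concept: shallow copy with nested lists.
Step by step:
`a = [[4, 5], [6, 4]]` → a = [[4, 5], [6, 4]]
`b = a.copy()` → b = [[4, 5], [6, 4]]
`a[0].append(95)` → a = [[4, 5, 95], [6, 4]]; b = [[4, 5, 95], [6, 4]]
`a.append([4, 6])` → a = [[4, 5, 95], [6, 4], [4, 6]]
`print(b)` → prints [[4, 5, 95], [6, 4]]

Answer: [[4, 5, 95], [6, 4]]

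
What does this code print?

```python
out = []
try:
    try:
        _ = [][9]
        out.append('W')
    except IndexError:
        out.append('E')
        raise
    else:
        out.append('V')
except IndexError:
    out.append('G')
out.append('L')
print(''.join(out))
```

Execution trace: 'E' (inner except IndexError) → 'G' (outer except IndexError) → 'L' (after the try/except). Output: EGL

Answer: EGL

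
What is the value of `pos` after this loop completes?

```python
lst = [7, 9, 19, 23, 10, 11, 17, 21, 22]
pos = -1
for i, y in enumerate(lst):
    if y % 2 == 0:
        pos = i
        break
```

First even number index in [7, 9, 19, 23, 10, 11, 17, 21, 22]
`pos` takes the values: -1 → 4

Answer: 4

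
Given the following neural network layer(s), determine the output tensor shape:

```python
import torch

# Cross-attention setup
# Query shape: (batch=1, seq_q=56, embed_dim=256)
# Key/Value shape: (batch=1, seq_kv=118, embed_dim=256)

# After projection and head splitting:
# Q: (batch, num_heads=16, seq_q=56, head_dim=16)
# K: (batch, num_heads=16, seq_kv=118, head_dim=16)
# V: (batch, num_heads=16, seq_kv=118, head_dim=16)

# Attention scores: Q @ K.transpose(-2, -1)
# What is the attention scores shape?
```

Input: (1, 56, 256) -> Output: (1, 16, 56, 118)

Answer: (1, 16, 56, 118)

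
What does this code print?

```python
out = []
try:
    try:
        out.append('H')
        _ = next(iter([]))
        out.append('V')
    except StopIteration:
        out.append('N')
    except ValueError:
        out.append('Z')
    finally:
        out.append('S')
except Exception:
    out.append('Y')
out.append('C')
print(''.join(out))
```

Execution trace: 'H' (inner try body) → 'N' (inner except StopIteration) → 'S' (inner finally) → 'C' (after the try/except). Output: HNSC

Answer: HNSC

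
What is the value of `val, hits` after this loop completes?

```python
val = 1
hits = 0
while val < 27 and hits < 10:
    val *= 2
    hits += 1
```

Double until >= 27 or 10 iterations
`val, hits` takes the values: (1, 0) → (2, 0) → (2, 1) → (4, 1) → (4, 2) → (8, 2) → (8, 3) → (16, 3) → (16, 4) → (32, 4) → (32, 5)

Answer: 32, 5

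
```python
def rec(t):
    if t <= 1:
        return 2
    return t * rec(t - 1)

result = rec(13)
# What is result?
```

rec(13) = 13 * 12 * 11 * 10 * 9 * 8 * 7 * 6 * 5 * 4 * 3 * 2 * 2 = 12454041600

Answer: 12454041600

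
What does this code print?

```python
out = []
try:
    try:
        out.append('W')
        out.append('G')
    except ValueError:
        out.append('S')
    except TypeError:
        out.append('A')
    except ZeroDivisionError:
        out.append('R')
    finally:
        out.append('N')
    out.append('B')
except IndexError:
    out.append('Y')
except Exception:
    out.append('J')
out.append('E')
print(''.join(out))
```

Execution trace: 'W' (inner try body) → 'G' (inner try body, no exception) → 'N' (inner finally) → 'B' (try body, no exception) → 'E' (after the try/except). Output: WGNBE

Answer: WGNBE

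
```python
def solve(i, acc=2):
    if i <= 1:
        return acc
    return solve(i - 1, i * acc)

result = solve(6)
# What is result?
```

Accumulator trace (n, acc): (6, 2) -> (5, 12) -> (4, 60) -> (3, 240) -> (2, 720) -> (1, 1440) -> return 1440

Answer: 1440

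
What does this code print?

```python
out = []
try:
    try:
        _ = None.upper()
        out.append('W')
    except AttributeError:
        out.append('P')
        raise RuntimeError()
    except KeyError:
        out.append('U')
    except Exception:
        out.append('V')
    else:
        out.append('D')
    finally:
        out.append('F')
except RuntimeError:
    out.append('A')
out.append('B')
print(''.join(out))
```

Execution trace: 'P' (inner except AttributeError) → 'F' (inner finally) → 'A' (outer except RuntimeError) → 'B' (after the try/except). Output: PFAB

Answer: PFAB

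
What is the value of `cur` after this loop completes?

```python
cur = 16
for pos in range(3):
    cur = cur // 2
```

Halve 3 times: 16 // 2^3 = 2
`cur` takes the values: 16 → 8 → 4 → 2

Answer: 2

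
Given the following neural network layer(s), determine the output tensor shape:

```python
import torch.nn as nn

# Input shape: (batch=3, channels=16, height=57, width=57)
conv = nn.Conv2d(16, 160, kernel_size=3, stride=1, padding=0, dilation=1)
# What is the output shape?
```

Input: (3, 16, 57, 57) -> Output: (3, 160, 55, 55)

Answer: (3, 160, 55, 55)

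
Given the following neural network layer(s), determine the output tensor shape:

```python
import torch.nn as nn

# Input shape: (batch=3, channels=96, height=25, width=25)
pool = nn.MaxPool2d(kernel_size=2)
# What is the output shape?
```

Input: (3, 96, 25, 25) -> Output: (3, 96, 12, 12)

Answer: (3, 96, 12, 12)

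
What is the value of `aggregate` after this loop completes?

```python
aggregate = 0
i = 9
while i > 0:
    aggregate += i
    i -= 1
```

Sum 9 down to 1
`aggregate` takes the values: 0 → 9 → 17 → 24 → 30 → 35 → 39 → 42 → 44 → 45

Answer: 45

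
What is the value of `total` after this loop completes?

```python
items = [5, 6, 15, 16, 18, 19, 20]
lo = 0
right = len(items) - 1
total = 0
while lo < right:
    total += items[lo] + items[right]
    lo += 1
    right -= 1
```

Sum of pairs from ends
`total` takes the values: 0 → 25 → 50 → 83

Answer: 83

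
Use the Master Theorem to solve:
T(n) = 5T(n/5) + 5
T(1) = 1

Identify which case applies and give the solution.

a=5, b=5, f(n)=5. log_5(5) = 1. Since c=0 < 1, Case 1 applies: T(n) = Θ(n^log_b(a)) = O(n).

Answer: O(n) - Case 1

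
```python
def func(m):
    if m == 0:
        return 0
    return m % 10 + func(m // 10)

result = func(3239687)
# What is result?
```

Sum of digits of 3239687: 7 + 8 + 6 + 9 + 3 + 2 + 3 = 38

Answer: 38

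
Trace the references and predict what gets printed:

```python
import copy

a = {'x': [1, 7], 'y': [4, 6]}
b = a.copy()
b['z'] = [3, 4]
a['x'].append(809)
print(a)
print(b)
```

Key concept: shallow copy of dict with mutable values.
Step by step:
`a = {'x': [1, 7], 'y': [4, 6]}` → a = {'x': [1, 7], 'y': [4, 6]}
`b = a.copy()` → b = {'x': [1, 7], 'y': [4, 6]}
`b['z'] = [3, 4]` → b = {'x': [1, 7], 'y': [4, 6], 'z': [3, 4]}
`a['x'].append(809)` → a = {'x': [1, 7, 809], 'y': [4, 6]}; b = {'x': [1, 7, 809], 'y': [4, 6], 'z': [3, 4]}
`print(a)` → prints {'x': [1, 7, 809], 'y': [4, 6]}
`print(b)` → prints {'x': [1, 7, 809], 'y': [4, 6], 'z': [3, 4]}

Answer:
{'x': [1, 7, 809], 'y': [4, 6]}
{'x': [1, 7, 809], 'y': [4, 6], 'z': [3, 4]}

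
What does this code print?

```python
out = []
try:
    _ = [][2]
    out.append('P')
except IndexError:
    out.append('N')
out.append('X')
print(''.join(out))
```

Execution trace: 'N' (except IndexError) → 'X' (after the try/except). Output: NX

Answer: NX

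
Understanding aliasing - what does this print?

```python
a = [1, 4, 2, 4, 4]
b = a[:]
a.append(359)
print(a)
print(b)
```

Key concept: slice [:] creates copy.
Step by step:
`a = [1, 4, 2, 4, 4]` → a = [1, 4, 2, 4, 4]
`b = a[:]` → b = [1, 4, 2, 4, 4]
`a.append(359)` → a = [1, 4, 2, 4, 4, 359]
`print(a)` → prints [1, 4, 2, 4, 4, 359]
`print(b)` → prints [1, 4, 2, 4, 4]

Answer:
[1, 4, 2, 4, 4, 359]
[1, 4, 2, 4, 4]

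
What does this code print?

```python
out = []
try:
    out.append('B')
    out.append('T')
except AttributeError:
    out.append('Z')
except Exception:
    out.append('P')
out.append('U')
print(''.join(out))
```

Execution trace: 'B' (try body) → 'T' (try body, no exception) → 'U' (after the try/except). Output: BTU

Answer: BTU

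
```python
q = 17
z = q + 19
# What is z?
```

Trace:
`q = 17` → q = 17
`z = q + 19` → z = 36
So z = 36

Answer: 36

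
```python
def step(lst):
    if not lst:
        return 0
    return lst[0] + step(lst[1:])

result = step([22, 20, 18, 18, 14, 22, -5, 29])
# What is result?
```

22 + 20 + 18 + 18 + 14 + 22 + (-5) + 29 + 0 = 138

Answer: 138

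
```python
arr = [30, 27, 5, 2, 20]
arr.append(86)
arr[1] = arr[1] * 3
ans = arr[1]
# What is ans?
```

Trace:
`arr = [30, 27, 5, 2, 20]` → arr = [30, 27, 5, 2, 20]
`arr.append(86)` → arr = [30, 27, 5, 2, 20, 86]
`arr[1] = arr[1] * 3` → arr = [30, 81, 5, 2, 20, 86]
`ans = arr[1]` → ans = 81
So ans = 81

Answer: 81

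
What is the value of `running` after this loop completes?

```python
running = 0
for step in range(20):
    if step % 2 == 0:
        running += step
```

Sum of even numbers 0 to 19
`running` takes the values: 0 → 2 → 6 → 12 → 20 → 30 → 42 → 56 → 72 → 90

Answer: 90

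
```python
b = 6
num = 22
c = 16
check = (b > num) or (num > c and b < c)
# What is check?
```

Trace:
`b = 6` → b = 6
`num = 22` → num = 22
`c = 16` → c = 16
`check = (b > num) or (num > c and b < c)` → check = True
So check = True

Answer: True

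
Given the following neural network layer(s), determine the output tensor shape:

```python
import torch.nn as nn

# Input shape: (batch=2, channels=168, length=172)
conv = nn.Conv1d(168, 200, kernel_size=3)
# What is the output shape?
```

Input: (2, 168, 172) -> Output: (2, 200, 170)

Answer: (2, 200, 170)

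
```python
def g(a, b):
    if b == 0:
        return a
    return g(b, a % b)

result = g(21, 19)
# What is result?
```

g(21, 19) -> g(19, 2) -> g(2, 1) -> g(1, 0) -> 1

Answer: 1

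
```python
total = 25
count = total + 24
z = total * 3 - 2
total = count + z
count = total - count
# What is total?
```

Trace:
`total = 25` → total = 25
`count = total + 24` → count = 49
`z = total * 3 - 2` → z = 73
`total = count + z` → total = 122
`count = total - count` → count = 73
So total = 122

Answer: 122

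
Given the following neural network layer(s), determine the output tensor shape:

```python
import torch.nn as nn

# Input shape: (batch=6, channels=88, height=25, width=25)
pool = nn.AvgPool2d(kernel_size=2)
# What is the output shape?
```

Input: (6, 88, 25, 25) -> Output: (6, 88, 12, 12)

Answer: (6, 88, 12, 12)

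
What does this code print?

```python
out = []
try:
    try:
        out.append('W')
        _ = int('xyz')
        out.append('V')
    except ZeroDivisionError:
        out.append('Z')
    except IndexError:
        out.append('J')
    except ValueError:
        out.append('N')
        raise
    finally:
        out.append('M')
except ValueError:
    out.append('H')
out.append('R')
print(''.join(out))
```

Execution trace: 'W' (inner try body) → 'N' (inner except ValueError) → 'M' (inner finally) → 'H' (outer except ValueError) → 'R' (after the try/except). Output: WNMHR

Answer: WNMHR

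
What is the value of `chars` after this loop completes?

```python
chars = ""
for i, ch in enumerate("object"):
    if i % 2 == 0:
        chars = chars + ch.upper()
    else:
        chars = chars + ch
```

Uppercase even positions in 'object'
`chars` takes the values: "" → "O" → "Ob" → "ObJ" → "ObJe" → "ObJeC" → "ObJeCt"

Answer: "ObJeCt"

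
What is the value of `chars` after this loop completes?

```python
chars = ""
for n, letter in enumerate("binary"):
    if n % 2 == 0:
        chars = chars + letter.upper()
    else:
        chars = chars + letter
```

Uppercase even positions in 'binary'
`chars` takes the values: "" → "B" → "Bi" → "BiN" → "BiNa" → "BiNaR" → "BiNaRy"

Answer: "BiNaRy"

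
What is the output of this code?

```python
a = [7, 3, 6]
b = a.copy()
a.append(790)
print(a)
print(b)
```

Key concept: list.copy() creates independent copy.
Step by step:
`a = [7, 3, 6]` → a = [7, 3, 6]
`b = a.copy()` → b = [7, 3, 6]
`a.append(790)` → a = [7, 3, 6, 790]
`print(a)` → prints [7, 3, 6, 790]
`print(b)` → prints [7, 3, 6]

Answer:
[7, 3, 6, 790]
[7, 3, 6]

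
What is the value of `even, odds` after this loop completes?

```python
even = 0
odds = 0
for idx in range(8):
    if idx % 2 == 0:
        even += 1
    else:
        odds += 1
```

Count evens and odds in range(8)
`even, odds` takes the values: (0, 0) → (1, 0) → (1, 1) → (2, 1) → (2, 2) → (3, 2) → (3, 3) → (4, 3) → (4, 4)

Answer: 4, 4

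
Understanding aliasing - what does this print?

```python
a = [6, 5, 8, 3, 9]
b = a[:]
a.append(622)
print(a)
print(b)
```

Key concept: slice [:] creates copy.
Step by step:
`a = [6, 5, 8, 3, 9]` → a = [6, 5, 8, 3, 9]
`b = a[:]` → b = [6, 5, 8, 3, 9]
`a.append(622)` → a = [6, 5, 8, 3, 9, 622]
`print(a)` → prints [6, 5, 8, 3, 9, 622]
`print(b)` → prints [6, 5, 8, 3, 9]

Answer:
[6, 5, 8, 3, 9, 622]
[6, 5, 8, 3, 9]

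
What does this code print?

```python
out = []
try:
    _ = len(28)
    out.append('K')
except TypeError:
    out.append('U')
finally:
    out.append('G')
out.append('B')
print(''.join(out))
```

Execution trace: 'U' (except TypeError) → 'G' (finally) → 'B' (after the try/except). Output: UGB

Answer: UGB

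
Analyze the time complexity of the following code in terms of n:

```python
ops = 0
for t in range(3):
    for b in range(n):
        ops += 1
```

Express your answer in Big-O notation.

Each loop level contributes: 1 × n. Multiplying the contributions gives O(n).

Answer: O(n)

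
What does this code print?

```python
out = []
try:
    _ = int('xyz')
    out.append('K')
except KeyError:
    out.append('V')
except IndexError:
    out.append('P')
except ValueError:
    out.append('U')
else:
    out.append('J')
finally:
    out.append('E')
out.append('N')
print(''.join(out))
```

Execution trace: 'U' (except ValueError) → 'E' (finally) → 'N' (after the try/except). Output: UEN

Answer: UEN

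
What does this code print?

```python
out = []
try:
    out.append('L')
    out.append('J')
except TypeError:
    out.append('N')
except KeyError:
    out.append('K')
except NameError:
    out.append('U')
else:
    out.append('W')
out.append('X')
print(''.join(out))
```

Execution trace: 'L' (try body) → 'J' (try body, no exception) → 'W' (else) → 'X' (after the try/except). Output: LJWX

Answer: LJWX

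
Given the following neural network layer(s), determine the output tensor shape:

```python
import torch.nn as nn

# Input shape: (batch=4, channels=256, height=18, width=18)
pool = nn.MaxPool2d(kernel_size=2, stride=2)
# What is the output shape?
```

Input: (4, 256, 18, 18) -> Output: (4, 256, 9, 9)

Answer: (4, 256, 9, 9)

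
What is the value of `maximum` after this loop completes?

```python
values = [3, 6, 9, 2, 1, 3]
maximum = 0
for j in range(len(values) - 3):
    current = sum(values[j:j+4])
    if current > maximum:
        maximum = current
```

Max sum of 4-element window in [3, 6, 9, 2, 1, 3]
`maximum` takes the values: 0 → 20

Answer: 20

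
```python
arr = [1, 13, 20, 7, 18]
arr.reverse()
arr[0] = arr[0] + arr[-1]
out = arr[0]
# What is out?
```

Trace:
`arr = [1, 13, 20, 7, 18]` → arr = [1, 13, 20, 7, 18]
`arr.reverse()` → arr = [18, 7, 20, 13, 1]
`arr[0] = arr[0] + arr[-1]` → arr = [19, 7, 20, 13, 1]
`out = arr[0]` → out = 19
So out = 19

Answer: 19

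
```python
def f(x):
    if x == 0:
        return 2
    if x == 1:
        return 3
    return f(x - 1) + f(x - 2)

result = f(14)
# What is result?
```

Build up from base cases: f(0)=2, f(1)=3, f(2)=5, f(3)=8, f(4)=13, f(5)=21, f(6)=34, ..., f(14)=1597

Answer: 1597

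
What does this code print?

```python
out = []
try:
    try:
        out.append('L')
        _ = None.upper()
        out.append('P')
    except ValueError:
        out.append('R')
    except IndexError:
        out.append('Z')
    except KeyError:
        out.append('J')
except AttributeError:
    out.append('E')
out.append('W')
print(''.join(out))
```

Execution trace: 'L' (try body) → 'E' (outer except AttributeError) → 'W' (after the try/except). Output: LEW

Answer: LEW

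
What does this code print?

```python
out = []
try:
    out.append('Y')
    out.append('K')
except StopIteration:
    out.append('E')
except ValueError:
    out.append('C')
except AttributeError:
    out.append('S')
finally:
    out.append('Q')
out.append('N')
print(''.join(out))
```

Execution trace: 'Y' (try body) → 'K' (try body, no exception) → 'Q' (finally) → 'N' (after the try/except). Output: YKQN

Answer: YKQN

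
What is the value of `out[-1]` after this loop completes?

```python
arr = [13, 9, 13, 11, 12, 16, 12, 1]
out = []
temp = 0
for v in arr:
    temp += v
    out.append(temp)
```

Cumulative sum ends at 87
`out` takes the values: [] → [13] → [13, 22] → [13, 22, 35] → [13, 22, 35, 46] → [13, 22, 35, 46, 58] → [13, 22, 35, 46, 58, 74] → [13, 22, 35, 46, 58, 74, 86] → [13, 22, 35, 46, 58, 74, 86, 87]
So `out[-1]` = 87

Answer: 87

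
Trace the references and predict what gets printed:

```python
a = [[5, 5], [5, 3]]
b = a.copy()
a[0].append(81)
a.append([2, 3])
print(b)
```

Key concept: shallow copy with nested lists.
Step by step:
`a = [[5, 5], [5, 3]]` → a = [[5, 5], [5, 3]]
`b = a.copy()` → b = [[5, 5], [5, 3]]
`a[0].append(81)` → a = [[5, 5, 81], [5, 3]]; b = [[5, 5, 81], [5, 3]]
`a.append([2, 3])` → a = [[5, 5, 81], [5, 3], [2, 3]]
`print(b)` → prints [[5, 5, 81], [5, 3]]

Answer: [[5, 5, 81], [5, 3]]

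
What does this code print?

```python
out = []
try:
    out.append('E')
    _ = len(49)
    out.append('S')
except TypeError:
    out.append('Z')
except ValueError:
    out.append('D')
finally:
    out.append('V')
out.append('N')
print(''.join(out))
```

Execution trace: 'E' (try body) → 'Z' (except TypeError) → 'V' (finally) → 'N' (after the try/except). Output: EZVN

Answer: EZVN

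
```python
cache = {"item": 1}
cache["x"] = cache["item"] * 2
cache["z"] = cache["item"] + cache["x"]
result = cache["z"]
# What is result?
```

Trace:
`cache = {"item": 1}` → cache = {'item': 1}
`cache["x"] = cache["item"] * 2` → cache = {'item': 1, 'x': 2}
`cache["z"] = cache["item"] + cache["x"]` → cache = {'item': 1, 'x': 2, 'z': 3}
`result = cache["z"]` → result = 3
So result = 3

Answer: 3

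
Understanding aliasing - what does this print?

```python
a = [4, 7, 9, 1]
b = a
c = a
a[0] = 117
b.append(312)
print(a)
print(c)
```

Key concept: multiple aliases.
Step by step:
`a = [4, 7, 9, 1]` → a = [4, 7, 9, 1]
`b = a` → b = [4, 7, 9, 1] (same object as a)
`c = a` → c = [4, 7, 9, 1] (same object as a, b)
`a[0] = 117` → a = [117, 7, 9, 1] (same object as b, c); b = [117, 7, 9, 1] (same object as a, c); c = [117, 7, 9, 1] (same object as a, b)
`b.append(312)` → a = [117, 7, 9, 1, 312] (same object as b, c); b = [117, 7, 9, 1, 312] (same object as a, c); c = [117, 7, 9, 1, 312] (same object as a, b)
`print(a)` → prints [117, 7, 9, 1, 312]
`print(c)` → prints [117, 7, 9, 1, 312]

Answer:
[117, 7, 9, 1, 312]
[117, 7, 9, 1, 312]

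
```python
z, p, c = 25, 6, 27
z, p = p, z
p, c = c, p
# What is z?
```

Trace:
`z, p, c = 25, 6, 27` → z = 25; p = 6; c = 27
`z, p = p, z` → z = 6; p = 25
`p, c = c, p` → p = 27; c = 25
So z = 6

Answer: 6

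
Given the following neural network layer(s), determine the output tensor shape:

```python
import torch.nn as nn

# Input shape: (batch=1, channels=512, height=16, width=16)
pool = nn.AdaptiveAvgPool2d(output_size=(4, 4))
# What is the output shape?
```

Input: (1, 512, 16, 16) -> Output: (1, 512, 4, 4)

Answer: (1, 512, 4, 4)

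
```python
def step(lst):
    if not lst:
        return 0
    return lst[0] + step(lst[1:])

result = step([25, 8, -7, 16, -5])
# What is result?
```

25 + 8 + (-7) + 16 + (-5) + 0 = 37

Answer: 37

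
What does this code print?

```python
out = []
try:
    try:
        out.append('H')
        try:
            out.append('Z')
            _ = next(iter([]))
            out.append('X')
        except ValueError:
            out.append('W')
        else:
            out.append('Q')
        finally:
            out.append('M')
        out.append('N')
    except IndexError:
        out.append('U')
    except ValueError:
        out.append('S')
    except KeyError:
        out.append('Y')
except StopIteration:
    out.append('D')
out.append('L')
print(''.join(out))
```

Execution trace: 'H' (try body) → 'Z' (inner try body) → 'M' (inner finally) → 'D' (outer except StopIteration) → 'L' (after the try/except). Output: HZMDL

Answer: HZMDL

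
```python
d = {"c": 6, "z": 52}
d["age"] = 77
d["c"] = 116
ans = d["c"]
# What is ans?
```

Trace:
`d = {"c": 6, "z": 52}` → d = {'c': 6, 'z': 52}
`d["age"] = 77` → d = {'c': 6, 'z': 52, 'age': 77}
`d["c"] = 116` → d = {'c': 116, 'z': 52, 'age': 77}
`ans = d["c"]` → ans = 116
So ans = 116

Answer: 116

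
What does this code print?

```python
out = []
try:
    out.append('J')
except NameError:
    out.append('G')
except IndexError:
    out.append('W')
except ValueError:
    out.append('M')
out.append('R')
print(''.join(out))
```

Execution trace: 'J' (try body, no exception) → 'R' (after the try/except). Output: JR

Answer: JR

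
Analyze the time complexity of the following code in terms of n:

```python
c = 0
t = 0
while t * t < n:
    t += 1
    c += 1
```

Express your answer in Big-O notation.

Each loop level contributes: √n. Multiplying the contributions gives O(√n).

Answer: O(√n)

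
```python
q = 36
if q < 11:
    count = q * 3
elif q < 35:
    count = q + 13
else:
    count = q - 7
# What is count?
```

Trace:
`q = 36` → q = 36
`if q < 11: ...` → q < 11 is False, q < 35 is False, take else branch → count = 29
So count = 29

Answer: 29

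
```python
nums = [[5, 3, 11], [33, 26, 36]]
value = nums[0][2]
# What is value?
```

Trace:
`nums = [[5, 3, 11], [33, 26, 36]]` → nums = [[5, 3, 11], [33, 26, 36]]
`value = nums[0][2]` → value = 11
So value = 11

Answer: 11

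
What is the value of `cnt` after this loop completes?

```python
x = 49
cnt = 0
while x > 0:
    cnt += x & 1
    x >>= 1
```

Count set bits in 49 (binary: 0b110001)
`cnt` takes the values: 0 → 1 → 2 → 3

Answer: 3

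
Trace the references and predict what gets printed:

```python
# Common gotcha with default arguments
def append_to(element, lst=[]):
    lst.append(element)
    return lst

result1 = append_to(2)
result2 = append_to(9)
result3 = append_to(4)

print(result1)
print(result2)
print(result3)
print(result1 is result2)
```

Key concept: mutable default argument gotcha.
Step by step:
`result1 = append_to(2)` → result1 = [2]
`result2 = append_to(9)` → result1 = [2, 9] (same object as result2); result2 = [2, 9] (same object as result1)
`result3 = append_to(4)` → result1 = [2, 9, 4] (same object as result2, result3); result2 = [2, 9, 4] (same object as result1, result3); result3 = [2, 9, 4] (same object as result1, result2)
`print(result1)` → prints [2, 9, 4]
`print(result2)` → prints [2, 9, 4]
`print(result3)` → prints [2, 9, 4]
`print(result1 is result2)` → prints True

Answer:
[2, 9, 4]
[2, 9, 4]
[2, 9, 4]
True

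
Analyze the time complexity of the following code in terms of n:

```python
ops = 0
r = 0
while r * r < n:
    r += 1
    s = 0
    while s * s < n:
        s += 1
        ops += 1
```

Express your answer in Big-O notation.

Each loop level contributes: √n × √n. Multiplying the contributions gives O(n).

Answer: O(n)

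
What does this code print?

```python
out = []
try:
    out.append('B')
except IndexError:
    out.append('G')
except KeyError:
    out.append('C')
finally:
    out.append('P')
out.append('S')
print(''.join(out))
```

Execution trace: 'B' (try body, no exception) → 'P' (finally) → 'S' (after the try/except). Output: BPS

Answer: BPS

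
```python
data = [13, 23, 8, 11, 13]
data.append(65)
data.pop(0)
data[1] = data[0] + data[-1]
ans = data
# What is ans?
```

Trace:
`data = [13, 23, 8, 11, 13]` → data = [13, 23, 8, 11, 13]
`data.append(65)` → data = [13, 23, 8, 11, 13, 65]
`data.pop(0)` → data = [23, 8, 11, 13, 65]
`data[1] = data[0] + data[-1]` → data = [23, 88, 11, 13, 65]
`ans = data` → ans = [23, 88, 11, 13, 65]
So ans = [23, 88, 11, 13, 65]

Answer: [23, 88, 11, 13, 65]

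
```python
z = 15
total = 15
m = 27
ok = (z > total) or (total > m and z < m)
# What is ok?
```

Trace:
`z = 15` → z = 15
`total = 15` → total = 15
`m = 27` → m = 27
`ok = (z > total) or (total > m and z < m)` → ok = False
So ok = False

Answer: False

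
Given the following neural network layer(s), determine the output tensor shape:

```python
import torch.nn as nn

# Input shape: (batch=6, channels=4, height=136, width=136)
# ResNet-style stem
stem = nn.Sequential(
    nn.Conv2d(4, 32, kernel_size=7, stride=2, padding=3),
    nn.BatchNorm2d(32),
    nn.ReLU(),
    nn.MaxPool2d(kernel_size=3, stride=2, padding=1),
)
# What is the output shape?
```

Input: (6, 4, 136, 136) -> after Conv2d 7x7 stride=2: (6, 32, 68, 68) -> Output: (6, 32, 34, 34)

Answer: (6, 32, 34, 34)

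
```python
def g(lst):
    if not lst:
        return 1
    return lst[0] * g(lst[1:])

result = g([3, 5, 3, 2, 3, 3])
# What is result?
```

Product over [3, 5, 3, 2, 3, 3] = 3 * 5 * 3 * 2 * 3 * 3 = 810

Answer: 810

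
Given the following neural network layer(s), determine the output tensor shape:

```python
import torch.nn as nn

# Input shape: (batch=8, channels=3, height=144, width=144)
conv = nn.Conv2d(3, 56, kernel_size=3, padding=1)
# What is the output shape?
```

Input: (8, 3, 144, 144) -> Output: (8, 56, 144, 144)

Answer: (8, 56, 144, 144)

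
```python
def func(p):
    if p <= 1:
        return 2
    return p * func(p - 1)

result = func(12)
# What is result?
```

func(12) = 12 * 11 * 10 * 9 * 8 * 7 * 6 * 5 * 4 * 3 * 2 * 2 = 958003200

Answer: 958003200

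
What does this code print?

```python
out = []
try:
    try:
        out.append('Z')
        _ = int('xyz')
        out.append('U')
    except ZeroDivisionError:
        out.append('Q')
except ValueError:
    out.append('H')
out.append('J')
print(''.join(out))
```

Execution trace: 'Z' (try body) → 'H' (outer except ValueError) → 'J' (after the try/except). Output: ZHJ

Answer: ZHJ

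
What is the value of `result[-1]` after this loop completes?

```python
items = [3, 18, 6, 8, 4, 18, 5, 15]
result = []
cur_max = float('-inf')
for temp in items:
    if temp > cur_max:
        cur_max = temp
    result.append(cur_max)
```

Running max ends at 18
`result` takes the values: [] → [3] → [3, 18] → [3, 18, 18] → [3, 18, 18, 18] → [3, 18, 18, 18, 18] → [3, 18, 18, 18, 18, 18] → [3, 18, 18, 18, 18, 18, 18] → [3, 18, 18, 18, 18, 18, 18, 18]
So `result[-1]` = 18

Answer: 18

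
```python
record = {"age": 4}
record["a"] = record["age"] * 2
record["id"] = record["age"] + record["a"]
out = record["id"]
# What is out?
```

Trace:
`record = {"age": 4}` → record = {'age': 4}
`record["a"] = record["age"] * 2` → record = {'age': 4, 'a': 8}
`record["id"] = record["age"] + record["a"]` → record = {'age': 4, 'a': 8, 'id': 12}
`out = record["id"]` → out = 12
So out = 12

Answer: 12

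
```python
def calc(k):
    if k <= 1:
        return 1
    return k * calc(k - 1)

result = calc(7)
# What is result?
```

calc(7) = 7 * 6 * 5 * 4 * 3 * 2 * 1 = 5040

Answer: 5040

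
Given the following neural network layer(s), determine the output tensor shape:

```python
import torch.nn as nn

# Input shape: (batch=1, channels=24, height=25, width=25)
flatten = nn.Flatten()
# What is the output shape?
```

Input: (1, 24, 25, 25) -> Output: (1, 15000)

Answer: (1, 15000)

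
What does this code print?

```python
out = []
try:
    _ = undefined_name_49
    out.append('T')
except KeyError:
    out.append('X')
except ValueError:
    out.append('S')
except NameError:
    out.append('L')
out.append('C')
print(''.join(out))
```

Execution trace: 'L' (except NameError) → 'C' (after the try/except). Output: LC

Answer: LC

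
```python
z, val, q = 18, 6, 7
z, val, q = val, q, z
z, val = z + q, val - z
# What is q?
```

Trace:
`z, val, q = 18, 6, 7` → z = 18; val = 6; q = 7
`z, val, q = val, q, z` → z = 6; val = 7; q = 18
`z, val = z + q, val - z` → z = 24; val = 1
So q = 18

Answer: 18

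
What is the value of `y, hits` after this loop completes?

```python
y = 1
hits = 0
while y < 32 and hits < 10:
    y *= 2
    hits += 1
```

Double until >= 32 or 10 iterations
`y, hits` takes the values: (1, 0) → (2, 0) → (2, 1) → (4, 1) → (4, 2) → (8, 2) → (8, 3) → (16, 3) → (16, 4) → (32, 4) → (32, 5)

Answer: 32, 5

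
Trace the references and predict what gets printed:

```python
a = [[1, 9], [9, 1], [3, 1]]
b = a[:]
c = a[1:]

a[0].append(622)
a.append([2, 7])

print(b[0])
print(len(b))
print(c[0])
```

Key concept: slice with nested mutation.
Step by step:
`a = [[1, 9], [9, 1], [3, 1]]` → a = [[1, 9], [9, 1], [3, 1]]
`b = a[:]` → b = [[1, 9], [9, 1], [3, 1]]
`c = a[1:]` → c = [[9, 1], [3, 1]]
`a[0].append(622)` → a = [[1, 9, 622], [9, 1], [3, 1]]; b = [[1, 9, 622], [9, 1], [3, 1]]
`a.append([2, 7])` → a = [[1, 9, 622], [9, 1], [3, 1], [2, 7]]
`print(b[0])` → prints [1, 9, 622]
`print(len(b))` → prints 3
`print(c[0])` → prints [9, 1]

Answer:
[1, 9, 622]
3
[9, 1]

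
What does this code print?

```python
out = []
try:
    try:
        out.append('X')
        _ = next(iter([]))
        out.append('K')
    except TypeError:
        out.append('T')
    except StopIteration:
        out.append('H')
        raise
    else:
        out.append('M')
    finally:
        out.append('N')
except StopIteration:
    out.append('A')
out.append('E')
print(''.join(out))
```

Execution trace: 'X' (inner try body) → 'H' (inner except StopIteration) → 'N' (inner finally) → 'A' (outer except StopIteration) → 'E' (after the try/except). Output: XHNAE

Answer: XHNAE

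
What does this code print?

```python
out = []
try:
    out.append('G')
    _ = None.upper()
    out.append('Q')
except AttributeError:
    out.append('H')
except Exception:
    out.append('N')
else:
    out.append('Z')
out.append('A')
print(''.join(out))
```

Execution trace: 'G' (try body) → 'H' (except AttributeError) → 'A' (after the try/except). Output: GHA

Answer: GHA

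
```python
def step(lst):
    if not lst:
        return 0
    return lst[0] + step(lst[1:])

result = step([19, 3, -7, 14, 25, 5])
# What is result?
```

19 + 3 + (-7) + 14 + 25 + 5 + 0 = 59

Answer: 59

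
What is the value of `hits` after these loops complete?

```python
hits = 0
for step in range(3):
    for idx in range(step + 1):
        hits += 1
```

Triangle: 1 + 2 + ... + 3
`hits` takes the values: 0 → 1 → 2 → 3 → 4 → 5 → 6

Answer: 6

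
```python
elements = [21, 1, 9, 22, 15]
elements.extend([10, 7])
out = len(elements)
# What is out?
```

Trace:
`elements = [21, 1, 9, 22, 15]` → elements = [21, 1, 9, 22, 15]
`elements.extend([10, 7])` → elements = [21, 1, 9, 22, 15, 10, 7]
`out = len(elements)` → out = 7
So out = 7

Answer: 7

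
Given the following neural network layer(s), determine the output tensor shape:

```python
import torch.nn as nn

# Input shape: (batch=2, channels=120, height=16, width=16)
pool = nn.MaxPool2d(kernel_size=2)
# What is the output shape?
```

Input: (2, 120, 16, 16) -> Output: (2, 120, 8, 8)

Answer: (2, 120, 8, 8)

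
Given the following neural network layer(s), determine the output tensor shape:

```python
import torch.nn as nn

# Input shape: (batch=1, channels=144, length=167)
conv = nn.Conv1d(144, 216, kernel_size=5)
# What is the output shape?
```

Input: (1, 144, 167) -> Output: (1, 216, 163)

Answer: (1, 216, 163)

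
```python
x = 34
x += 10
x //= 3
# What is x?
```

Trace:
`x = 34` → x = 34
`x += 10` → x = 44
`x //= 3` → x = 14
So x = 14

Answer: 14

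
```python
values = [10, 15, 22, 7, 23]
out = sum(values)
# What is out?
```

Trace:
`values = [10, 15, 22, 7, 23]` → values = [10, 15, 22, 7, 23]
`out = sum(values)` → out = 77
So out = 77

Answer: 77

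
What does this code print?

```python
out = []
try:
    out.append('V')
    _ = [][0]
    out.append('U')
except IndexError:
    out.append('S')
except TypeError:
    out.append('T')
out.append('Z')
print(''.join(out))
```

Execution trace: 'V' (try body) → 'S' (except IndexError) → 'Z' (after the try/except). Output: VSZ

Answer: VSZ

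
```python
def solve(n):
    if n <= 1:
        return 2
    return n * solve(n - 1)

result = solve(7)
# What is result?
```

solve(7) = 7 * 6 * 5 * 4 * 3 * 2 * 2 = 10080

Answer: 10080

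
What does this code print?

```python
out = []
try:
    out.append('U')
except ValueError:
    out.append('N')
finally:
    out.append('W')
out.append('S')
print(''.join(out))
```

Execution trace: 'U' (try body, no exception) → 'W' (finally) → 'S' (after the try/except). Output: UWS

Answer: UWS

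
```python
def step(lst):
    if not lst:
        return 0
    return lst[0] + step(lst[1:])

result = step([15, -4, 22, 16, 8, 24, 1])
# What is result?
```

15 + (-4) + 22 + 16 + 8 + 24 + 1 + 0 = 82

Answer: 82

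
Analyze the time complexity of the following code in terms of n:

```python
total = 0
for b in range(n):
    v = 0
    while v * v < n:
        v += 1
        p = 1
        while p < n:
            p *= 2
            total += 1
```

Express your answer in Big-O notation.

Each loop level contributes: n × √n × log n. Multiplying the contributions gives O(n√n log n).

Answer: O(n√n log n)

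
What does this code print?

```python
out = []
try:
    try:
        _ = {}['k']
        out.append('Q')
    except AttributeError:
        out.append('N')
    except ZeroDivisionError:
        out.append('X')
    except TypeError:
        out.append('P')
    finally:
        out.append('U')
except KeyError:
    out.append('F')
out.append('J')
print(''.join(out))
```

Execution trace: 'U' (finally) → 'F' (outer except KeyError) → 'J' (after the try/except). Output: UFJ

Answer: UFJ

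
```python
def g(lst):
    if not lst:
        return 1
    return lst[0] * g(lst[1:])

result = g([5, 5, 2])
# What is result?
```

Product over [5, 5, 2] = 5 * 5 * 2 = 50

Answer: 50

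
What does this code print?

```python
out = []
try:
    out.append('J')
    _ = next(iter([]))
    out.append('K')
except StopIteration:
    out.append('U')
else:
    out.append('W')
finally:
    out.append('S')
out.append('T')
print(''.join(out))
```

Execution trace: 'J' (try body) → 'U' (except StopIteration) → 'S' (finally) → 'T' (after the try/except). Output: JUST

Answer: JUST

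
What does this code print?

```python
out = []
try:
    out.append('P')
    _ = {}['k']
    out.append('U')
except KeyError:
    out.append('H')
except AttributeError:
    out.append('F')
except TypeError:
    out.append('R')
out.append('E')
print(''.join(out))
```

Execution trace: 'P' (try body) → 'H' (except KeyError) → 'E' (after the try/except). Output: PHE

Answer: PHE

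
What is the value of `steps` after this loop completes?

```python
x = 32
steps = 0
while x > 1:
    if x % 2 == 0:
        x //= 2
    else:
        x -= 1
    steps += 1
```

Steps to reduce 32 to 1
`steps` takes the values: 0 → 1 → 2 → 3 → 4 → 5

Answer: 5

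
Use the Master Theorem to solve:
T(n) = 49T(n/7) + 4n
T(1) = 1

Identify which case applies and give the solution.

a=49, b=7, f(n)=4n. log_7(49) = 2. Since c=1 < 2, Case 1 applies: T(n) = Θ(n^log_b(a)) = O(n^2).

Answer: O(n^2) - Case 1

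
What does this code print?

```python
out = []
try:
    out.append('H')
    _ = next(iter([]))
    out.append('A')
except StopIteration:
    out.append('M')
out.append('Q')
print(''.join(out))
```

Execution trace: 'H' (try body) → 'M' (except StopIteration) → 'Q' (after the try/except). Output: HMQ

Answer: HMQ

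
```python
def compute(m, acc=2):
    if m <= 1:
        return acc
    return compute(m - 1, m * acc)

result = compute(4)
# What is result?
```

Accumulator trace (n, acc): (4, 2) -> (3, 8) -> (2, 24) -> (1, 48) -> return 48

Answer: 48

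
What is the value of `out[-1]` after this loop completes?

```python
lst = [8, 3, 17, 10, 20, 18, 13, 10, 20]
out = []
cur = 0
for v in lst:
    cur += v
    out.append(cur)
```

Cumulative sum ends at 119
`out` takes the values: [] → [8] → [8, 11] → [8, 11, 28] → [8, 11, 28, 38] → [8, 11, 28, 38, 58] → [8, 11, 28, 38, 58, 76] → [8, 11, 28, 38, 58, 76, 89] → [8, 11, 28, 38, 58, 76, 89, 99] → [8, 11, 28, 38, 58, 76, 89, 99, 119]
So `out[-1]` = 119

Answer: 119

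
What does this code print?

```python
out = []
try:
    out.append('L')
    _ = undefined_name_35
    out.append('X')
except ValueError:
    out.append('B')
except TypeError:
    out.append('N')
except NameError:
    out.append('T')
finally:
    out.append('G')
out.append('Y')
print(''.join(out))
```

Execution trace: 'L' (try body) → 'T' (except NameError) → 'G' (finally) → 'Y' (after the try/except). Output: LTGY

Answer: LTGY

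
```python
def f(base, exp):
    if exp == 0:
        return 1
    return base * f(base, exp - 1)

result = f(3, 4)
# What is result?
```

f(3, 4) = 3 * 3 * 3 * 3 = 81

Answer: 81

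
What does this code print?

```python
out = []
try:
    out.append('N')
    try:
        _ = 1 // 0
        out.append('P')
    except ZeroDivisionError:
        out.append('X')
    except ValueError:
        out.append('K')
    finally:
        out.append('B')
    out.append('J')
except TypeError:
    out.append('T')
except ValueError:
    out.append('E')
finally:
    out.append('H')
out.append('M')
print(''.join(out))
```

Execution trace: 'N' (try body) → 'X' (inner except ZeroDivisionError) → 'B' (inner finally) → 'J' (try body, no exception) → 'H' (finally) → 'M' (after the try/except). Output: NXBJHM

Answer: NXBJHM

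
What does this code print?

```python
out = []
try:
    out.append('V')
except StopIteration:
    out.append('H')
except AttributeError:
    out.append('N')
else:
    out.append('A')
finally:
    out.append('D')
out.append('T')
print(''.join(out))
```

Execution trace: 'V' (try body, no exception) → 'A' (else) → 'D' (finally) → 'T' (after the try/except). Output: VADT

Answer: VADT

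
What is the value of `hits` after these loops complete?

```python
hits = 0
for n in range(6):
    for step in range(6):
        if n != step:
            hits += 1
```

6² - 6 (exclude diagonal)
`hits` takes the values: 0 → 1 → 2 → 3 → 4 → 5 → 6 → 7 → 8 → 9 → 10 → 11 → 12 → 13 → 14 → 15 → 16 → 17 → 18 → 19 → 20 → 21 → 22 → 23 → 24 → 25 → 26 → 27 → 28 → 29 → 30

Answer: 30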